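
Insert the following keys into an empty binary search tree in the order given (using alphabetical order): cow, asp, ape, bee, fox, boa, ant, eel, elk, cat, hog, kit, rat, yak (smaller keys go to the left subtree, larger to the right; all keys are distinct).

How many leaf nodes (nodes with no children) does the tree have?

cow: root
asp: left child of cow (depth 1)
ape: left child of asp (depth 2)
bee: right child of asp (depth 2)
fox: right child of cow (depth 1)
boa: right child of bee (depth 3)
ant: left child of ape (depth 3)
eel: left child of fox (depth 2)
elk: right child of eel (depth 3)
cat: right child of boa (depth 4)
hog: right child of fox (depth 2)
kit: right child of hog (depth 3)
rat: right child of kit (depth 4)
yak: right child of rat (depth 5)

Leaves: ant, cat, elk, yak — 4 in total.

4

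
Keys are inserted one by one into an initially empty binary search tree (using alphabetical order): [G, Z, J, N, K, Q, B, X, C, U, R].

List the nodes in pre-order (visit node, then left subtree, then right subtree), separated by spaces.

Resulting structure (node: left, right):
  G: L=B, R=Z
  Z: L=J, R=–
  J: L=–, R=N
  N: L=K, R=Q
  K: L=–, R=–
  Q: L=–, R=X
  B: L=–, R=C
  X: L=U, R=–
  C: L=–, R=–
  U: L=R, R=–
  R: L=–, R=–

G B C Z J N K Q X U R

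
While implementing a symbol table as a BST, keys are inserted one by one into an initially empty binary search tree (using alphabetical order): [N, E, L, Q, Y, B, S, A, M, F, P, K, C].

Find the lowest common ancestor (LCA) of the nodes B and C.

Insert N: tree is empty, so N becomes the root.
Insert E: E < N → go left. Place as left child of N.
Insert L: L < N → go left; L > E → go right. Place as right child of E.
Insert Q: Q > N → go right. Place as right child of N.
Insert Y: Y > N → go right; Y > Q → go right. Place as right child of Q.
Insert B: B < N → go left; B < E → go left. Place as left child of E.
Insert S: S > N → go right; S > Q → go right; S < Y → go left. Place as left child of Y.
Insert A: A < N → go left; A < E → go left; A < B → go left. Place as left child of B.
Insert M: M < N → go left; M > E → go right; M > L → go right. Place as right child of L.
Insert F: F < N → go left; F > E → go right; F < L → go left. Place as left child of L.
Insert P: P > N → go right; P < Q → go left. Place as left child of Q.
Insert K: K < N → go left; K > E → go right; K < L → go left; K > F → go right. Place as right child of F.
Insert C: C < N → go left; C < E → go left; C > B → go right. Place as right child of B.

Path to B: N → E → B
Path to C: N → E → B → C
B lies on both paths and is an ancestor of the other node.

B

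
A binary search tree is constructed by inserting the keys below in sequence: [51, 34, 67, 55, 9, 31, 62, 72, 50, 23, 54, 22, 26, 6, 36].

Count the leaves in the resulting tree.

Insert 51: tree is empty, so 51 becomes the root.
Insert 34: 34 < 51 → go left. Place as left child of 51.
Insert 67: 67 > 51 → go right. Place as right child of 51.
Insert 55: 55 > 51 → go right; 55 < 67 → go left. Place as left child of 67.
Insert 9: 9 < 51 → go left; 9 < 34 → go left. Place as left child of 34.
Insert 31: 31 < 51 → go left; 31 < 34 → go left; 31 > 9 → go right. Place as right child of 9.
Insert 62: 62 > 51 → go right; 62 < 67 → go left; 62 > 55 → go right. Place as right child of 55.
Insert 72: 72 > 51 → go right; 72 > 67 → go right. Place as right child of 67.
Insert 50: 50 < 51 → go left; 50 > 34 → go right. Place as right child of 34.
Insert 23: 23 < 51 → go left; 23 < 34 → go left; 23 > 9 → go right; 23 < 31 → go left. Place as left child of 31.
Insert 54: 54 > 51 → go right; 54 < 67 → go left; 54 < 55 → go left. Place as left child of 55.
Insert 22: 22 < 51 → go left; 22 < 34 → go left; 22 > 9 → go right; 22 < 31 → go left; 22 < 23 → go left. Place as left child of 23.
Insert 26: 26 < 51 → go left; 26 < 34 → go left; 26 > 9 → go right; 26 < 31 → go left; 26 > 23 → go right. Place as right child of 23.
Insert 6: 6 < 51 → go left; 6 < 34 → go left; 6 < 9 → go left. Place as left child of 9.
Insert 36: 36 < 51 → go left; 36 > 34 → go right; 36 < 50 → go left. Place as left child of 50.

Leaves: 6, 22, 26, 36, 54, 62, 72 — 7 in total.

7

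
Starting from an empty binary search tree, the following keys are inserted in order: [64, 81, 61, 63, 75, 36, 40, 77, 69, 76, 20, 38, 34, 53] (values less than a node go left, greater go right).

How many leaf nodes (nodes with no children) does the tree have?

64: root
81: right child of 64 (depth 1)
61: left child of 64 (depth 1)
63: right child of 61 (depth 2)
75: left child of 81 (depth 2)
36: left child of 61 (depth 2)
40: right child of 36 (depth 3)
77: right child of 75 (depth 3)
69: left child of 75 (depth 3)
76: left child of 77 (depth 4)
20: left child of 36 (depth 3)
38: left child of 40 (depth 4)
34: right child of 20 (depth 4)
53: right child of 40 (depth 4)

Leaves: 34, 38, 53, 63, 69, 76 — 6 in total.

6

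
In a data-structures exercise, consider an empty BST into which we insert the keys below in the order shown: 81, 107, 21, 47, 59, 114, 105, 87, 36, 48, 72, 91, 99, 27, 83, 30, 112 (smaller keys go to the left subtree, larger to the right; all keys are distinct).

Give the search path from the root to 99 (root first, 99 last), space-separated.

Resulting structure (node: left, right):
  81: L=21, R=107
  107: L=105, R=114
  21: L=–, R=47
  47: L=36, R=59
  59: L=48, R=72
  114: L=112, R=–
  105: L=87, R=–
  87: L=83, R=91
  36: L=27, R=–
  48: L=–, R=–
  72: L=–, R=–
  91: L=–, R=99
  99: L=–, R=–
  27: L=–, R=30
  83: L=–, R=–
  30: L=–, R=–
  112: L=–, R=–

81 107 105 87 91 99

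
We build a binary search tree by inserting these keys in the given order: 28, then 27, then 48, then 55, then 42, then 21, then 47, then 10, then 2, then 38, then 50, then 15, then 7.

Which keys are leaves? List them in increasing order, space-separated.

Insert 28: tree is empty, so 28 becomes the root.
Insert 27: 27 < 28 → go left. Place as left child of 28.
Insert 48: 48 > 28 → go right. Place as right child of 28.
Insert 55: 55 > 28 → go right; 55 > 48 → go right. Place as right child of 48.
Insert 42: 42 > 28 → go right; 42 < 48 → go left. Place as left child of 48.
Insert 21: 21 < 28 → go left; 21 < 27 → go left. Place as left child of 27.
Insert 47: 47 > 28 → go right; 47 < 48 → go left; 47 > 42 → go right. Place as right child of 42.
Insert 10: 10 < 28 → go left; 10 < 27 → go left; 10 < 21 → go left. Place as left child of 21.
Insert 2: 2 < 28 → go left; 2 < 27 → go left; 2 < 21 → go left; 2 < 10 → go left. Place as left child of 10.
Insert 38: 38 > 28 → go right; 38 < 48 → go left; 38 < 42 → go left. Place as left child of 42.
Insert 50: 50 > 28 → go right; 50 > 48 → go right; 50 < 55 → go left. Place as left child of 55.
Insert 15: 15 < 28 → go left; 15 < 27 → go left; 15 < 21 → go left; 15 > 10 → go right. Place as right child of 10.
Insert 7: 7 < 28 → go left; 7 < 27 → go left; 7 < 21 → go left; 7 < 10 → go left; 7 > 2 → go right. Place as right child of 2.

7 15 38 47 50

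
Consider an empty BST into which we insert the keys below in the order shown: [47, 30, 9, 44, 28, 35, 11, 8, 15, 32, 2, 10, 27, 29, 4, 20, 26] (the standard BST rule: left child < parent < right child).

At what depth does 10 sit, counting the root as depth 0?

5

47: root
30: left child of 47 (depth 1)
9: left child of 30 (depth 2)
44: right child of 30 (depth 2)
28: right child of 9 (depth 3)
35: left child of 44 (depth 3)
11: left child of 28 (depth 4)
8: left child of 9 (depth 3)
15: right child of 11 (depth 5)
32: left child of 35 (depth 4)
2: left child of 8 (depth 4)
10: left child of 11 (depth 5)
27: right child of 15 (depth 6)
29: right child of 28 (depth 4)
4: right child of 2 (depth 5)
20: left child of 27 (depth 7)
26: right child of 20 (depth 8)

Path to 10: 47 → 30 → 9 → 28 → 11 → 10, which is 5 edges.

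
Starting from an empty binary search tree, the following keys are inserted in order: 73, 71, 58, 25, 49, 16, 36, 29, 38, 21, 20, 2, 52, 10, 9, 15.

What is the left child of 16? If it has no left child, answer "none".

73: root
71: left child of 73 (depth 1)
58: left child of 71 (depth 2)
25: left child of 58 (depth 3)
49: right child of 25 (depth 4)
16: left child of 25 (depth 4)
36: left child of 49 (depth 5)
29: left child of 36 (depth 6)
38: right child of 36 (depth 6)
21: right child of 16 (depth 5)
20: left child of 21 (depth 6)
2: left child of 16 (depth 5)
52: right child of 49 (depth 5)
10: right child of 2 (depth 6)
9: left child of 10 (depth 7)
15: right child of 10 (depth 7)

2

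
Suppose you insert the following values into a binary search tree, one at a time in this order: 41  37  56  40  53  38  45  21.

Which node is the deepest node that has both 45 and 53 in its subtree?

41: root
37: left child of 41 (depth 1)
56: right child of 41 (depth 1)
40: right child of 37 (depth 2)
53: left child of 56 (depth 2)
38: left child of 40 (depth 3)
45: left child of 53 (depth 3)
21: left child of 37 (depth 2)

Path to 45: 41 → 56 → 53 → 45
Path to 53: 41 → 56 → 53
53 lies on both paths and is an ancestor of the other node.

53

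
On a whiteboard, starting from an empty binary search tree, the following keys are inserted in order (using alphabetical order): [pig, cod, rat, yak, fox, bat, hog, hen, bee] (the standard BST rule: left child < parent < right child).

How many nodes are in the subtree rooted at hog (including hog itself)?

2

pig: root
cod: left child of pig (depth 1)
rat: right child of pig (depth 1)
yak: right child of rat (depth 2)
fox: right child of cod (depth 2)
bat: left child of cod (depth 2)
hog: right child of fox (depth 3)
hen: left child of hog (depth 4)
bee: right child of bat (depth 3)

Subtree rooted at hog contains: hog, hen — 2 nodes.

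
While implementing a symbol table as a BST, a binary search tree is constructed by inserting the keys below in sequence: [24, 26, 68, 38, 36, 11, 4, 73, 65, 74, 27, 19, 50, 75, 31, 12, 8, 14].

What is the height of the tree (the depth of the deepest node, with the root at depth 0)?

6

24: root
26: right child of 24 (depth 1)
68: right child of 26 (depth 2)
38: left child of 68 (depth 3)
36: left child of 38 (depth 4)
11: left child of 24 (depth 1)
4: left child of 11 (depth 2)
73: right child of 68 (depth 3)
65: right child of 38 (depth 4)
74: right child of 73 (depth 4)
27: left child of 36 (depth 5)
19: right child of 11 (depth 2)
50: left child of 65 (depth 5)
75: right child of 74 (depth 5)
31: right child of 27 (depth 6)
12: left child of 19 (depth 3)
8: right child of 4 (depth 3)
14: right child of 12 (depth 4)

The deepest node is 31 at depth 6.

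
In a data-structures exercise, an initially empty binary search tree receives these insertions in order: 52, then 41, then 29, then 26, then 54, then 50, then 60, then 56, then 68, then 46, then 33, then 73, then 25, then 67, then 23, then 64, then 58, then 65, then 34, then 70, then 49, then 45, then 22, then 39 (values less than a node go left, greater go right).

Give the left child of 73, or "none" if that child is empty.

52: root
41: left child of 52 (depth 1)
29: left child of 41 (depth 2)
26: left child of 29 (depth 3)
54: right child of 52 (depth 1)
50: right child of 41 (depth 2)
60: right child of 54 (depth 2)
56: left child of 60 (depth 3)
68: right child of 60 (depth 3)
46: left child of 50 (depth 3)
33: right child of 29 (depth 3)
73: right child of 68 (depth 4)
25: left child of 26 (depth 4)
67: left child of 68 (depth 4)
23: left child of 25 (depth 5)
64: left child of 67 (depth 5)
58: right child of 56 (depth 4)
65: right child of 64 (depth 6)
34: right child of 33 (depth 4)
70: left child of 73 (depth 5)
49: right child of 46 (depth 4)
45: left child of 46 (depth 4)
22: left child of 23 (depth 6)
39: right child of 34 (depth 5)

70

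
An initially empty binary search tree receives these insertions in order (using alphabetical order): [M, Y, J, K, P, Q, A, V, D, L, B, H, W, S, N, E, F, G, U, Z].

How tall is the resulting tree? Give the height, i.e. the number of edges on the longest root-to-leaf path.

7

Insert M: tree is empty, so M becomes the root.
Insert Y: Y > M → go right. Place as right child of M.
Insert J: J < M → go left. Place as left child of M.
Insert K: K < M → go left; K > J → go right. Place as right child of J.
Insert P: P > M → go right; P < Y → go left. Place as left child of Y.
Insert Q: Q > M → go right; Q < Y → go left; Q > P → go right. Place as right child of P.
Insert A: A < M → go left; A < J → go left. Place as left child of J.
Insert V: V > M → go right; V < Y → go left; V > P → go right; V > Q → go right. Place as right child of Q.
Insert D: D < M → go left; D < J → go left; D > A → go right. Place as right child of A.
Insert L: L < M → go left; L > J → go right; L > K → go right. Place as right child of K.
Insert B: B < M → go left; B < J → go left; B > A → go right; B < D → go left. Place as left child of D.
Insert H: H < M → go left; H < J → go left; H > A → go right; H > D → go right. Place as right child of D.
Insert W: W > M → go right; W < Y → go left; W > P → go right; W > Q → go right; W > V → go right. Place as right child of V.
Insert S: S > M → go right; S < Y → go left; S > P → go right; S > Q → go right; S < V → go left. Place as left child of V.
Insert N: N > M → go right; N < Y → go left; N < P → go left. Place as left child of P.
Insert E: E < M → go left; E < J → go left; E > A → go right; E > D → go right; E < H → go left. Place as left child of H.
Insert F: F < M → go left; F < J → go left; F > A → go right; F > D → go right; F < H → go left; F > E → go right. Place as right child of E.
Insert G: G < M → go left; G < J → go left; G > A → go right; G > D → go right; G < H → go left; G > E → go right; G > F → go right. Place as right child of F.
Insert U: U > M → go right; U < Y → go left; U > P → go right; U > Q → go right; U < V → go left; U > S → go right. Place as right child of S.
Insert Z: Z > M → go right; Z > Y → go right. Place as right child of Y.

The deepest node is G at depth 7.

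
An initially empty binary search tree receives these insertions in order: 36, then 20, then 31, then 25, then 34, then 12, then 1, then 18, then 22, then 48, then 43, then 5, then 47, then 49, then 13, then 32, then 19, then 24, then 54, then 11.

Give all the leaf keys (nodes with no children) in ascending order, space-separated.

36: root
20: left child of 36 (depth 1)
31: right child of 20 (depth 2)
25: left child of 31 (depth 3)
34: right child of 31 (depth 3)
12: left child of 20 (depth 2)
1: left child of 12 (depth 3)
18: right child of 12 (depth 3)
22: left child of 25 (depth 4)
48: right child of 36 (depth 1)
43: left child of 48 (depth 2)
5: right child of 1 (depth 4)
47: right child of 43 (depth 3)
49: right child of 48 (depth 2)
13: left child of 18 (depth 4)
32: left child of 34 (depth 4)
19: right child of 18 (depth 4)
24: right child of 22 (depth 5)
54: right child of 49 (depth 3)
11: right child of 5 (depth 5)

11 13 19 24 32 47 54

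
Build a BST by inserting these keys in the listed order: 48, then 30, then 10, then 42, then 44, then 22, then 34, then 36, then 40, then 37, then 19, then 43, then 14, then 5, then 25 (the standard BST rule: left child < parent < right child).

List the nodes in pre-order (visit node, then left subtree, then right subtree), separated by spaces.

48: root
30: left child of 48 (depth 1)
10: left child of 30 (depth 2)
42: right child of 30 (depth 2)
44: right child of 42 (depth 3)
22: right child of 10 (depth 3)
34: left child of 42 (depth 3)
36: right child of 34 (depth 4)
40: right child of 36 (depth 5)
37: left child of 40 (depth 6)
19: left child of 22 (depth 4)
43: left child of 44 (depth 4)
14: left child of 19 (depth 5)
5: left child of 10 (depth 3)
25: right child of 22 (depth 4)

48 30 10 5 22 19 14 25 42 34 36 40 37 44 43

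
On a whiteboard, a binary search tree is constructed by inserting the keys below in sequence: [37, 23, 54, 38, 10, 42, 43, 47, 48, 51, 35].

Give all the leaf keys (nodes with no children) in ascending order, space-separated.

Insert 37: tree is empty, so 37 becomes the root.
Insert 23: 23 < 37 → go left. Place as left child of 37.
Insert 54: 54 > 37 → go right. Place as right child of 37.
Insert 38: 38 > 37 → go right; 38 < 54 → go left. Place as left child of 54.
Insert 10: 10 < 37 → go left; 10 < 23 → go left. Place as left child of 23.
Insert 42: 42 > 37 → go right; 42 < 54 → go left; 42 > 38 → go right. Place as right child of 38.
Insert 43: 43 > 37 → go right; 43 < 54 → go left; 43 > 38 → go right; 43 > 42 → go right. Place as right child of 42.
Insert 47: 47 > 37 → go right; 47 < 54 → go left; 47 > 38 → go right; 47 > 42 → go right; 47 > 43 → go right. Place as right child of 43.
Insert 48: 48 > 37 → go right; 48 < 54 → go left; 48 > 38 → go right; 48 > 42 → go right; 48 > 43 → go right; 48 > 47 → go right. Place as right child of 47.
Insert 51: 51 > 37 → go right; 51 < 54 → go left; 51 > 38 → go right; 51 > 42 → go right; 51 > 43 → go right; 51 > 47 → go right; 51 > 48 → go right. Place as right child of 48.
Insert 35: 35 < 37 → go left; 35 > 23 → go right. Place as right child of 23.

10 35 51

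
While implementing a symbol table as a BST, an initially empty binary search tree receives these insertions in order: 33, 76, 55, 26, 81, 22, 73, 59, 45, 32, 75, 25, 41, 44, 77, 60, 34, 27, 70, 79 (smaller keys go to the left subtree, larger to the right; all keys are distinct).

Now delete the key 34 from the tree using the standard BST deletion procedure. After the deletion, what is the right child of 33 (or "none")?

Insert 33: tree is empty, so 33 becomes the root.
Insert 76: 76 > 33 → go right. Place as right child of 33.
Insert 55: 55 > 33 → go right; 55 < 76 → go left. Place as left child of 76.
Insert 26: 26 < 33 → go left. Place as left child of 33.
Insert 81: 81 > 33 → go right; 81 > 76 → go right. Place as right child of 76.
Insert 22: 22 < 33 → go left; 22 < 26 → go left. Place as left child of 26.
Insert 73: 73 > 33 → go right; 73 < 76 → go left; 73 > 55 → go right. Place as right child of 55.
Insert 59: 59 > 33 → go right; 59 < 76 → go left; 59 > 55 → go right; 59 < 73 → go left. Place as left child of 73.
Insert 45: 45 > 33 → go right; 45 < 76 → go left; 45 < 55 → go left. Place as left child of 55.
Insert 32: 32 < 33 → go left; 32 > 26 → go right. Place as right child of 26.
Insert 75: 75 > 33 → go right; 75 < 76 → go left; 75 > 55 → go right; 75 > 73 → go right. Place as right child of 73.
Insert 25: 25 < 33 → go left; 25 < 26 → go left; 25 > 22 → go right. Place as right child of 22.
Insert 41: 41 > 33 → go right; 41 < 76 → go left; 41 < 55 → go left; 41 < 45 → go left. Place as left child of 45.
Insert 44: 44 > 33 → go right; 44 < 76 → go left; 44 < 55 → go left; 44 < 45 → go left; 44 > 41 → go right. Place as right child of 41.
Insert 77: 77 > 33 → go right; 77 > 76 → go right; 77 < 81 → go left. Place as left child of 81.
Insert 60: 60 > 33 → go right; 60 < 76 → go left; 60 > 55 → go right; 60 < 73 → go left; 60 > 59 → go right. Place as right child of 59.
Insert 34: 34 > 33 → go right; 34 < 76 → go left; 34 < 55 → go left; 34 < 45 → go left; 34 < 41 → go left. Place as left child of 41.
Insert 27: 27 < 33 → go left; 27 > 26 → go right; 27 < 32 → go left. Place as left child of 32.
Insert 70: 70 > 33 → go right; 70 < 76 → go left; 70 > 55 → go right; 70 < 73 → go left; 70 > 59 → go right; 70 > 60 → go right. Place as right child of 60.
Insert 79: 79 > 33 → go right; 79 > 76 → go right; 79 < 81 → go left; 79 > 77 → go right. Place as right child of 77.

Delete 34 (at most one child — splice it out).
After deletion, 33's right child: 76.

76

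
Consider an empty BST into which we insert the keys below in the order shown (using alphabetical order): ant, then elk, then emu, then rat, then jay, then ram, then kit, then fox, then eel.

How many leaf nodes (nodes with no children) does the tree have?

ant: root
elk: right child of ant (depth 1)
emu: right child of elk (depth 2)
rat: right child of emu (depth 3)
jay: left child of rat (depth 4)
ram: right child of jay (depth 5)
kit: left child of ram (depth 6)
fox: left child of jay (depth 5)
eel: left child of elk (depth 2)

Leaves: eel, fox, kit — 3 in total.

3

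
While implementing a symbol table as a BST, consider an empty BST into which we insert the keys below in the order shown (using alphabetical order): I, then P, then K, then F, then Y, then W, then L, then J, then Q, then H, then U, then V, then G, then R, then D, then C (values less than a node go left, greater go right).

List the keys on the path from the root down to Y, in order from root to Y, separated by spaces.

I: root
P: right child of I (depth 1)
K: left child of P (depth 2)
F: left child of I (depth 1)
Y: right child of P (depth 2)
W: left child of Y (depth 3)
L: right child of K (depth 3)
J: left child of K (depth 3)
Q: left child of W (depth 4)
H: right child of F (depth 2)
U: right child of Q (depth 5)
V: right child of U (depth 6)
G: left child of H (depth 3)
R: left child of U (depth 6)
D: left child of F (depth 2)
C: left child of D (depth 3)

I P Y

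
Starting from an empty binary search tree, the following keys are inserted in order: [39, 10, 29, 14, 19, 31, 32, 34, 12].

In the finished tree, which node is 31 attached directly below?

39: root
10: left child of 39 (depth 1)
29: right child of 10 (depth 2)
14: left child of 29 (depth 3)
19: right child of 14 (depth 4)
31: right child of 29 (depth 3)
32: right child of 31 (depth 4)
34: right child of 32 (depth 5)
12: left child of 14 (depth 4)

29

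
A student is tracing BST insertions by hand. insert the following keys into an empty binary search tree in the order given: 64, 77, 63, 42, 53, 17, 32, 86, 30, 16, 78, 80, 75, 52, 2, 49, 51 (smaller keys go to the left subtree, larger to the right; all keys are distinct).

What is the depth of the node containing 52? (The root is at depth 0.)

4

64: root
77: right child of 64 (depth 1)
63: left child of 64 (depth 1)
42: left child of 63 (depth 2)
53: right child of 42 (depth 3)
17: left child of 42 (depth 3)
32: right child of 17 (depth 4)
86: right child of 77 (depth 2)
30: left child of 32 (depth 5)
16: left child of 17 (depth 4)
78: left child of 86 (depth 3)
80: right child of 78 (depth 4)
75: left child of 77 (depth 2)
52: left child of 53 (depth 4)
2: left child of 16 (depth 5)
49: left child of 52 (depth 5)
51: right child of 49 (depth 6)

Path to 52: 64 → 63 → 42 → 53 → 52, which is 4 edges.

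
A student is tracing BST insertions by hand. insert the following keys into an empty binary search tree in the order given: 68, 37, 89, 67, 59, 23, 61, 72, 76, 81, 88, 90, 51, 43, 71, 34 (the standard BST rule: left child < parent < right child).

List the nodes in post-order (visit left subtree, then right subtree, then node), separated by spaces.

Resulting structure (node: left, right):
  68: L=37, R=89
  37: L=23, R=67
  89: L=72, R=90
  67: L=59, R=–
  59: L=51, R=61
  23: L=–, R=34
  61: L=–, R=–
  72: L=71, R=76
  76: L=–, R=81
  81: L=–, R=88
  88: L=–, R=–
  90: L=–, R=–
  51: L=43, R=–
  43: L=–, R=–
  71: L=–, R=–
  34: L=–, R=–

34 23 43 51 61 59 67 37 71 88 81 76 72 90 89 68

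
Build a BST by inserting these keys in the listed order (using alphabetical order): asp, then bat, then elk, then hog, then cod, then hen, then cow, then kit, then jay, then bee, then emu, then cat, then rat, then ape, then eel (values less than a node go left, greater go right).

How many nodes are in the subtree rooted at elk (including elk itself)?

asp: root
bat: right child of asp (depth 1)
elk: right child of bat (depth 2)
hog: right child of elk (depth 3)
cod: left child of elk (depth 3)
hen: left child of hog (depth 4)
cow: right child of cod (depth 4)
kit: right child of hog (depth 4)
jay: left child of kit (depth 5)
bee: left child of cod (depth 4)
emu: left child of hen (depth 5)
cat: right child of bee (depth 5)
rat: right child of kit (depth 5)
ape: left child of asp (depth 1)
eel: right child of cow (depth 5)

Subtree rooted at elk contains: elk, cod, bee, cat, cow, eel, hog, hen, emu, kit, jay, rat — 12 nodes.

12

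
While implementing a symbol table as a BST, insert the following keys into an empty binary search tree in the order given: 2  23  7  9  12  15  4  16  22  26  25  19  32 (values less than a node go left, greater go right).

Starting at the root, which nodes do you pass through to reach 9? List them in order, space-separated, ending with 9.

2 23 7 9

2: root
23: right child of 2 (depth 1)
7: left child of 23 (depth 2)
9: right child of 7 (depth 3)
12: right child of 9 (depth 4)
15: right child of 12 (depth 5)
4: left child of 7 (depth 3)
16: right child of 15 (depth 6)
22: right child of 16 (depth 7)
26: right child of 23 (depth 2)
25: left child of 26 (depth 3)
19: left child of 22 (depth 8)
32: right child of 26 (depth 3)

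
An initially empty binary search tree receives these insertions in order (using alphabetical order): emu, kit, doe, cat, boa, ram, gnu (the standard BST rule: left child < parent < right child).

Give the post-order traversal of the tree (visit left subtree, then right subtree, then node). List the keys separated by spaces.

Insert emu: tree is empty, so emu becomes the root.
Insert kit: kit > emu → go right. Place as right child of emu.
Insert doe: doe < emu → go left. Place as left child of emu.
Insert cat: cat < emu → go left; cat < doe → go left. Place as left child of doe.
Insert boa: boa < emu → go left; boa < doe → go left; boa < cat → go left. Place as left child of cat.
Insert ram: ram > emu → go right; ram > kit → go right. Place as right child of kit.
Insert gnu: gnu > emu → go right; gnu < kit → go left. Place as left child of kit.

boa cat doe gnu ram kit emu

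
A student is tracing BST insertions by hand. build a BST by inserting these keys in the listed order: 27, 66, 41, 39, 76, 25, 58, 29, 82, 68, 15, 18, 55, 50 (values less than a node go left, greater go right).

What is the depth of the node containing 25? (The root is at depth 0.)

1

Insert 27: tree is empty, so 27 becomes the root.
Insert 66: 66 > 27 → go right. Place as right child of 27.
Insert 41: 41 > 27 → go right; 41 < 66 → go left. Place as left child of 66.
Insert 39: 39 > 27 → go right; 39 < 66 → go left; 39 < 41 → go left. Place as left child of 41.
Insert 76: 76 > 27 → go right; 76 > 66 → go right. Place as right child of 66.
Insert 25: 25 < 27 → go left. Place as left child of 27.
Insert 58: 58 > 27 → go right; 58 < 66 → go left; 58 > 41 → go right. Place as right child of 41.
Insert 29: 29 > 27 → go right; 29 < 66 → go left; 29 < 41 → go left; 29 < 39 → go left. Place as left child of 39.
Insert 82: 82 > 27 → go right; 82 > 66 → go right; 82 > 76 → go right. Place as right child of 76.
Insert 68: 68 > 27 → go right; 68 > 66 → go right; 68 < 76 → go left. Place as left child of 76.
Insert 15: 15 < 27 → go left; 15 < 25 → go left. Place as left child of 25.
Insert 18: 18 < 27 → go left; 18 < 25 → go left; 18 > 15 → go right. Place as right child of 15.
Insert 55: 55 > 27 → go right; 55 < 66 → go left; 55 > 41 → go right; 55 < 58 → go left. Place as left child of 58.
Insert 50: 50 > 27 → go right; 50 < 66 → go left; 50 > 41 → go right; 50 < 58 → go left; 50 < 55 → go left. Place as left child of 55.

Path to 25: 27 → 25, which is 1 edge.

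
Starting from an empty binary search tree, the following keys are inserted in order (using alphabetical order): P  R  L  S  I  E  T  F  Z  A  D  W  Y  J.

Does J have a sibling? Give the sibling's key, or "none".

E

Insert P: tree is empty, so P becomes the root.
Insert R: R > P → go right. Place as right child of P.
Insert L: L < P → go left. Place as left child of P.
Insert S: S > P → go right; S > R → go right. Place as right child of R.
Insert I: I < P → go left; I < L → go left. Place as left child of L.
Insert E: E < P → go left; E < L → go left; E < I → go left. Place as left child of I.
Insert T: T > P → go right; T > R → go right; T > S → go right. Place as right child of S.
Insert F: F < P → go left; F < L → go left; F < I → go left; F > E → go right. Place as right child of E.
Insert Z: Z > P → go right; Z > R → go right; Z > S → go right; Z > T → go right. Place as right child of T.
Insert A: A < P → go left; A < L → go left; A < I → go left; A < E → go left. Place as left child of E.
Insert D: D < P → go left; D < L → go left; D < I → go left; D < E → go left; D > A → go right. Place as right child of A.
Insert W: W > P → go right; W > R → go right; W > S → go right; W > T → go right; W < Z → go left. Place as left child of Z.
Insert Y: Y > P → go right; Y > R → go right; Y > S → go right; Y > T → go right; Y < Z → go left; Y > W → go right. Place as right child of W.
Insert J: J < P → go left; J < L → go left; J > I → go right. Place as right child of I.

J's parent is I; the other child of I is E.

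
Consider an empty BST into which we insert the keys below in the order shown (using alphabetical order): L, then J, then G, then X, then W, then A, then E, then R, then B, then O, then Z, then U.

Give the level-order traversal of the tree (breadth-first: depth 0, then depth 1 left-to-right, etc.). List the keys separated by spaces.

L J X G W Z A R E O U B

Resulting structure (node: left, right):
  L: L=J, R=X
  J: L=G, R=–
  G: L=A, R=–
  X: L=W, R=Z
  W: L=R, R=–
  A: L=–, R=E
  E: L=B, R=–
  R: L=O, R=U
  B: L=–, R=–
  O: L=–, R=–
  Z: L=–, R=–
  U: L=–, R=–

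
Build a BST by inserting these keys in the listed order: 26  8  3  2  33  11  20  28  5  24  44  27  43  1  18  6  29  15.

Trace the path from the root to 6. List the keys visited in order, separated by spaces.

26 8 3 5 6

Insert 26: tree is empty, so 26 becomes the root.
Insert 8: 8 < 26 → go left. Place as left child of 26.
Insert 3: 3 < 26 → go left; 3 < 8 → go left. Place as left child of 8.
Insert 2: 2 < 26 → go left; 2 < 8 → go left; 2 < 3 → go left. Place as left child of 3.
Insert 33: 33 > 26 → go right. Place as right child of 26.
Insert 11: 11 < 26 → go left; 11 > 8 → go right. Place as right child of 8.
Insert 20: 20 < 26 → go left; 20 > 8 → go right; 20 > 11 → go right. Place as right child of 11.
Insert 28: 28 > 26 → go right; 28 < 33 → go left. Place as left child of 33.
Insert 5: 5 < 26 → go left; 5 < 8 → go left; 5 > 3 → go right. Place as right child of 3.
Insert 24: 24 < 26 → go left; 24 > 8 → go right; 24 > 11 → go right; 24 > 20 → go right. Place as right child of 20.
Insert 44: 44 > 26 → go right; 44 > 33 → go right. Place as right child of 33.
Insert 27: 27 > 26 → go right; 27 < 33 → go left; 27 < 28 → go left. Place as left child of 28.
Insert 43: 43 > 26 → go right; 43 > 33 → go right; 43 < 44 → go left. Place as left child of 44.
Insert 1: 1 < 26 → go left; 1 < 8 → go left; 1 < 3 → go left; 1 < 2 → go left. Place as left child of 2.
Insert 18: 18 < 26 → go left; 18 > 8 → go right; 18 > 11 → go right; 18 < 20 → go left. Place as left child of 20.
Insert 6: 6 < 26 → go left; 6 < 8 → go left; 6 > 3 → go right; 6 > 5 → go right. Place as right child of 5.
Insert 29: 29 > 26 → go right; 29 < 33 → go left; 29 > 28 → go right. Place as right child of 28.
Insert 15: 15 < 26 → go left; 15 > 8 → go right; 15 > 11 → go right; 15 < 20 → go left; 15 < 18 → go left. Place as left child of 18.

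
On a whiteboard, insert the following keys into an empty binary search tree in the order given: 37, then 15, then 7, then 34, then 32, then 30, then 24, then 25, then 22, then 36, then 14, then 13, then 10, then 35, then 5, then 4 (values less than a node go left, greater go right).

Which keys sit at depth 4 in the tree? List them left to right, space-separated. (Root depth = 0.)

4 13 30 35

37: root
15: left child of 37 (depth 1)
7: left child of 15 (depth 2)
34: right child of 15 (depth 2)
32: left child of 34 (depth 3)
30: left child of 32 (depth 4)
24: left child of 30 (depth 5)
25: right child of 24 (depth 6)
22: left child of 24 (depth 6)
36: right child of 34 (depth 3)
14: right child of 7 (depth 3)
13: left child of 14 (depth 4)
10: left child of 13 (depth 5)
35: left child of 36 (depth 4)
5: left child of 7 (depth 3)
4: left child of 5 (depth 4)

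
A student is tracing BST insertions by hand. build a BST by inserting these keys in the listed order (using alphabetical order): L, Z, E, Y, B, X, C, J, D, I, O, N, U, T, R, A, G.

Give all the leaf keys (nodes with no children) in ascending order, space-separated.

A D G N R

Insert L: tree is empty, so L becomes the root.
Insert Z: Z > L → go right. Place as right child of L.
Insert E: E < L → go left. Place as left child of L.
Insert Y: Y > L → go right; Y < Z → go left. Place as left child of Z.
Insert B: B < L → go left; B < E → go left. Place as left child of E.
Insert X: X > L → go right; X < Z → go left; X < Y → go left. Place as left child of Y.
Insert C: C < L → go left; C < E → go left; C > B → go right. Place as right child of B.
Insert J: J < L → go left; J > E → go right. Place as right child of E.
Insert D: D < L → go left; D < E → go left; D > B → go right; D > C → go right. Place as right child of C.
Insert I: I < L → go left; I > E → go right; I < J → go left. Place as left child of J.
Insert O: O > L → go right; O < Z → go left; O < Y → go left; O < X → go left. Place as left child of X.
Insert N: N > L → go right; N < Z → go left; N < Y → go left; N < X → go left; N < O → go left. Place as left child of O.
Insert U: U > L → go right; U < Z → go left; U < Y → go left; U < X → go left; U > O → go right. Place as right child of O.
Insert T: T > L → go right; T < Z → go left; T < Y → go left; T < X → go left; T > O → go right; T < U → go left. Place as left child of U.
Insert R: R > L → go right; R < Z → go left; R < Y → go left; R < X → go left; R > O → go right; R < U → go left; R < T → go left. Place as left child of T.
Insert A: A < L → go left; A < E → go left; A < B → go left. Place as left child of B.
Insert G: G < L → go left; G > E → go right; G < J → go left; G < I → go left. Place as left child of I.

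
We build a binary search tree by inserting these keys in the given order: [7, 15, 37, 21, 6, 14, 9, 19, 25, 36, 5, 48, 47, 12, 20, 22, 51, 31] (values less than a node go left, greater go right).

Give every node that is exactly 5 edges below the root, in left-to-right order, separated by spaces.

Insert 7: tree is empty, so 7 becomes the root.
Insert 15: 15 > 7 → go right. Place as right child of 7.
Insert 37: 37 > 7 → go right; 37 > 15 → go right. Place as right child of 15.
Insert 21: 21 > 7 → go right; 21 > 15 → go right; 21 < 37 → go left. Place as left child of 37.
Insert 6: 6 < 7 → go left. Place as left child of 7.
Insert 14: 14 > 7 → go right; 14 < 15 → go left. Place as left child of 15.
Insert 9: 9 > 7 → go right; 9 < 15 → go left; 9 < 14 → go left. Place as left child of 14.
Insert 19: 19 > 7 → go right; 19 > 15 → go right; 19 < 37 → go left; 19 < 21 → go left. Place as left child of 21.
Insert 25: 25 > 7 → go right; 25 > 15 → go right; 25 < 37 → go left; 25 > 21 → go right. Place as right child of 21.
Insert 36: 36 > 7 → go right; 36 > 15 → go right; 36 < 37 → go left; 36 > 21 → go right; 36 > 25 → go right. Place as right child of 25.
Insert 5: 5 < 7 → go left; 5 < 6 → go left. Place as left child of 6.
Insert 48: 48 > 7 → go right; 48 > 15 → go right; 48 > 37 → go right. Place as right child of 37.
Insert 47: 47 > 7 → go right; 47 > 15 → go right; 47 > 37 → go right; 47 < 48 → go left. Place as left child of 48.
Insert 12: 12 > 7 → go right; 12 < 15 → go left; 12 < 14 → go left; 12 > 9 → go right. Place as right child of 9.
Insert 20: 20 > 7 → go right; 20 > 15 → go right; 20 < 37 → go left; 20 < 21 → go left; 20 > 19 → go right. Place as right child of 19.
Insert 22: 22 > 7 → go right; 22 > 15 → go right; 22 < 37 → go left; 22 > 21 → go right; 22 < 25 → go left. Place as left child of 25.
Insert 51: 51 > 7 → go right; 51 > 15 → go right; 51 > 37 → go right; 51 > 48 → go right. Place as right child of 48.
Insert 31: 31 > 7 → go right; 31 > 15 → go right; 31 < 37 → go left; 31 > 21 → go right; 31 > 25 → go right; 31 < 36 → go left. Place as left child of 36.

20 22 36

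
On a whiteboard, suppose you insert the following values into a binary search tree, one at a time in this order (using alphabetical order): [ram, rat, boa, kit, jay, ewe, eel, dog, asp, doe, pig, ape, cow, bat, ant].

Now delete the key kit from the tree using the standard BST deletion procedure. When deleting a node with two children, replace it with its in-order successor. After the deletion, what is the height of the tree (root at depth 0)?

ram: root
rat: right child of ram (depth 1)
boa: left child of ram (depth 1)
kit: right child of boa (depth 2)
jay: left child of kit (depth 3)
ewe: left child of jay (depth 4)
eel: left child of ewe (depth 5)
dog: left child of eel (depth 6)
asp: left child of boa (depth 2)
doe: left child of dog (depth 7)
pig: right child of kit (depth 3)
ape: left child of asp (depth 3)
cow: left child of doe (depth 8)
bat: right child of asp (depth 3)
ant: left child of ape (depth 4)

Delete kit (two children — replace with in-order successor).
After deletion, deepest node is cow at depth 8.

8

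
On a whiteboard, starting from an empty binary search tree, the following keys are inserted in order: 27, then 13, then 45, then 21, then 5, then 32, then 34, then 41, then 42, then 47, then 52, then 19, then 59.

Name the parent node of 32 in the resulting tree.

45

27: root
13: left child of 27 (depth 1)
45: right child of 27 (depth 1)
21: right child of 13 (depth 2)
5: left child of 13 (depth 2)
32: left child of 45 (depth 2)
34: right child of 32 (depth 3)
41: right child of 34 (depth 4)
42: right child of 41 (depth 5)
47: right child of 45 (depth 2)
52: right child of 47 (depth 3)
19: left child of 21 (depth 3)
59: right child of 52 (depth 4)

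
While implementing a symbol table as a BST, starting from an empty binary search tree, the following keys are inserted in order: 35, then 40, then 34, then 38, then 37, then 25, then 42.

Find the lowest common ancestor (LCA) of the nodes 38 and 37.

38

Insert 35: tree is empty, so 35 becomes the root.
Insert 40: 40 > 35 → go right. Place as right child of 35.
Insert 34: 34 < 35 → go left. Place as left child of 35.
Insert 38: 38 > 35 → go right; 38 < 40 → go left. Place as left child of 40.
Insert 37: 37 > 35 → go right; 37 < 40 → go left; 37 < 38 → go left. Place as left child of 38.
Insert 25: 25 < 35 → go left; 25 < 34 → go left. Place as left child of 34.
Insert 42: 42 > 35 → go right; 42 > 40 → go right. Place as right child of 40.

Path to 38: 35 → 40 → 38
Path to 37: 35 → 40 → 38 → 37
38 lies on both paths and is an ancestor of the other node.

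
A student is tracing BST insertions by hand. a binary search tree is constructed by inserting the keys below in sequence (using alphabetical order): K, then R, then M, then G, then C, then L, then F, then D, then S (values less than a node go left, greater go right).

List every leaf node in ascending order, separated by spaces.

D L S

Insert K: tree is empty, so K becomes the root.
Insert R: R > K → go right. Place as right child of K.
Insert M: M > K → go right; M < R → go left. Place as left child of R.
Insert G: G < K → go left. Place as left child of K.
Insert C: C < K → go left; C < G → go left. Place as left child of G.
Insert L: L > K → go right; L < R → go left; L < M → go left. Place as left child of M.
Insert F: F < K → go left; F < G → go left; F > C → go right. Place as right child of C.
Insert D: D < K → go left; D < G → go left; D > C → go right; D < F → go left. Place as left child of F.
Insert S: S > K → go right; S > R → go right. Place as right child of R.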